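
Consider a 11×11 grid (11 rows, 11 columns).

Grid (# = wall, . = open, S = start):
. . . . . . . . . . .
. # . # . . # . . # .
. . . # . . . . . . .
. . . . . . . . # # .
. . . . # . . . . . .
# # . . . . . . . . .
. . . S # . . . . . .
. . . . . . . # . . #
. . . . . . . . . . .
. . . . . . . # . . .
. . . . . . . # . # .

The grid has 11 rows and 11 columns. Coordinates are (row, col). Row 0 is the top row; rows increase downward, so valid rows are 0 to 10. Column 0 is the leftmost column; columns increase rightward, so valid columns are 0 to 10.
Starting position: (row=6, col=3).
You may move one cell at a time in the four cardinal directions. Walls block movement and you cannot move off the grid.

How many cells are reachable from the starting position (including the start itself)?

Answer: Reachable cells: 105

Derivation:
BFS flood-fill from (row=6, col=3):
  Distance 0: (row=6, col=3)
  Distance 1: (row=5, col=3), (row=6, col=2), (row=7, col=3)
  Distance 2: (row=4, col=3), (row=5, col=2), (row=5, col=4), (row=6, col=1), (row=7, col=2), (row=7, col=4), (row=8, col=3)
  Distance 3: (row=3, col=3), (row=4, col=2), (row=5, col=5), (row=6, col=0), (row=7, col=1), (row=7, col=5), (row=8, col=2), (row=8, col=4), (row=9, col=3)
  Distance 4: (row=3, col=2), (row=3, col=4), (row=4, col=1), (row=4, col=5), (row=5, col=6), (row=6, col=5), (row=7, col=0), (row=7, col=6), (row=8, col=1), (row=8, col=5), (row=9, col=2), (row=9, col=4), (row=10, col=3)
  Distance 5: (row=2, col=2), (row=2, col=4), (row=3, col=1), (row=3, col=5), (row=4, col=0), (row=4, col=6), (row=5, col=7), (row=6, col=6), (row=8, col=0), (row=8, col=6), (row=9, col=1), (row=9, col=5), (row=10, col=2), (row=10, col=4)
  Distance 6: (row=1, col=2), (row=1, col=4), (row=2, col=1), (row=2, col=5), (row=3, col=0), (row=3, col=6), (row=4, col=7), (row=5, col=8), (row=6, col=7), (row=8, col=7), (row=9, col=0), (row=9, col=6), (row=10, col=1), (row=10, col=5)
  Distance 7: (row=0, col=2), (row=0, col=4), (row=1, col=5), (row=2, col=0), (row=2, col=6), (row=3, col=7), (row=4, col=8), (row=5, col=9), (row=6, col=8), (row=8, col=8), (row=10, col=0), (row=10, col=6)
  Distance 8: (row=0, col=1), (row=0, col=3), (row=0, col=5), (row=1, col=0), (row=2, col=7), (row=4, col=9), (row=5, col=10), (row=6, col=9), (row=7, col=8), (row=8, col=9), (row=9, col=8)
  Distance 9: (row=0, col=0), (row=0, col=6), (row=1, col=7), (row=2, col=8), (row=4, col=10), (row=6, col=10), (row=7, col=9), (row=8, col=10), (row=9, col=9), (row=10, col=8)
  Distance 10: (row=0, col=7), (row=1, col=8), (row=2, col=9), (row=3, col=10), (row=9, col=10)
  Distance 11: (row=0, col=8), (row=2, col=10), (row=10, col=10)
  Distance 12: (row=0, col=9), (row=1, col=10)
  Distance 13: (row=0, col=10)
Total reachable: 105 (grid has 105 open cells total)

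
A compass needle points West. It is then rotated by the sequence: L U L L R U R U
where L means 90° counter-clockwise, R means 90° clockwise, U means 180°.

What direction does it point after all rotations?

Start: West
  L (left (90° counter-clockwise)) -> South
  U (U-turn (180°)) -> North
  L (left (90° counter-clockwise)) -> West
  L (left (90° counter-clockwise)) -> South
  R (right (90° clockwise)) -> West
  U (U-turn (180°)) -> East
  R (right (90° clockwise)) -> South
  U (U-turn (180°)) -> North
Final: North

Answer: Final heading: North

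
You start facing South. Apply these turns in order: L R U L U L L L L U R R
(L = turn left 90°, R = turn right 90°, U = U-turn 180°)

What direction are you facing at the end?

Answer: Final heading: East

Derivation:
Start: South
  L (left (90° counter-clockwise)) -> East
  R (right (90° clockwise)) -> South
  U (U-turn (180°)) -> North
  L (left (90° counter-clockwise)) -> West
  U (U-turn (180°)) -> East
  L (left (90° counter-clockwise)) -> North
  L (left (90° counter-clockwise)) -> West
  L (left (90° counter-clockwise)) -> South
  L (left (90° counter-clockwise)) -> East
  U (U-turn (180°)) -> West
  R (right (90° clockwise)) -> North
  R (right (90° clockwise)) -> East
Final: East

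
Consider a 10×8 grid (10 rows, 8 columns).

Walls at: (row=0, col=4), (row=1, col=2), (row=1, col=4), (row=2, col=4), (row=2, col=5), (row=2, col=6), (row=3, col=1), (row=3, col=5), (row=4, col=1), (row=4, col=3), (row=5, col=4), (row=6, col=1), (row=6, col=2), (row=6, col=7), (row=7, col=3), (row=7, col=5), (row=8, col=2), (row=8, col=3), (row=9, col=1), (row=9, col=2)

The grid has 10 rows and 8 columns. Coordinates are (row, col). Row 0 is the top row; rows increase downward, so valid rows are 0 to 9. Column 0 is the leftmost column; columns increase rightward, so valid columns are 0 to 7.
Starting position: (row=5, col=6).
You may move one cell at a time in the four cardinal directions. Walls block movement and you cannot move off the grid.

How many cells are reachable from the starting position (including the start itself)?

BFS flood-fill from (row=5, col=6):
  Distance 0: (row=5, col=6)
  Distance 1: (row=4, col=6), (row=5, col=5), (row=5, col=7), (row=6, col=6)
  Distance 2: (row=3, col=6), (row=4, col=5), (row=4, col=7), (row=6, col=5), (row=7, col=6)
  Distance 3: (row=3, col=7), (row=4, col=4), (row=6, col=4), (row=7, col=7), (row=8, col=6)
  Distance 4: (row=2, col=7), (row=3, col=4), (row=6, col=3), (row=7, col=4), (row=8, col=5), (row=8, col=7), (row=9, col=6)
  Distance 5: (row=1, col=7), (row=3, col=3), (row=5, col=3), (row=8, col=4), (row=9, col=5), (row=9, col=7)
  Distance 6: (row=0, col=7), (row=1, col=6), (row=2, col=3), (row=3, col=2), (row=5, col=2), (row=9, col=4)
  Distance 7: (row=0, col=6), (row=1, col=3), (row=1, col=5), (row=2, col=2), (row=4, col=2), (row=5, col=1), (row=9, col=3)
  Distance 8: (row=0, col=3), (row=0, col=5), (row=2, col=1), (row=5, col=0)
  Distance 9: (row=0, col=2), (row=1, col=1), (row=2, col=0), (row=4, col=0), (row=6, col=0)
  Distance 10: (row=0, col=1), (row=1, col=0), (row=3, col=0), (row=7, col=0)
  Distance 11: (row=0, col=0), (row=7, col=1), (row=8, col=0)
  Distance 12: (row=7, col=2), (row=8, col=1), (row=9, col=0)
Total reachable: 60 (grid has 60 open cells total)

Answer: Reachable cells: 60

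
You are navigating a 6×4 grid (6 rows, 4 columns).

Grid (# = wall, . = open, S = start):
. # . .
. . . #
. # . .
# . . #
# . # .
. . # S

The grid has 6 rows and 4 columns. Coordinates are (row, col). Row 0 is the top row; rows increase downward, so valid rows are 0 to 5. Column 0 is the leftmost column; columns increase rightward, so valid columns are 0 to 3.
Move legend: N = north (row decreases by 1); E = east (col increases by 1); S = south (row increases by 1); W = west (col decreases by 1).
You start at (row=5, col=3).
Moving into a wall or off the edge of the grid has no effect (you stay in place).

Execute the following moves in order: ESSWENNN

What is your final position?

Answer: Final position: (row=4, col=3)

Derivation:
Start: (row=5, col=3)
  E (east): blocked, stay at (row=5, col=3)
  S (south): blocked, stay at (row=5, col=3)
  S (south): blocked, stay at (row=5, col=3)
  W (west): blocked, stay at (row=5, col=3)
  E (east): blocked, stay at (row=5, col=3)
  N (north): (row=5, col=3) -> (row=4, col=3)
  N (north): blocked, stay at (row=4, col=3)
  N (north): blocked, stay at (row=4, col=3)
Final: (row=4, col=3)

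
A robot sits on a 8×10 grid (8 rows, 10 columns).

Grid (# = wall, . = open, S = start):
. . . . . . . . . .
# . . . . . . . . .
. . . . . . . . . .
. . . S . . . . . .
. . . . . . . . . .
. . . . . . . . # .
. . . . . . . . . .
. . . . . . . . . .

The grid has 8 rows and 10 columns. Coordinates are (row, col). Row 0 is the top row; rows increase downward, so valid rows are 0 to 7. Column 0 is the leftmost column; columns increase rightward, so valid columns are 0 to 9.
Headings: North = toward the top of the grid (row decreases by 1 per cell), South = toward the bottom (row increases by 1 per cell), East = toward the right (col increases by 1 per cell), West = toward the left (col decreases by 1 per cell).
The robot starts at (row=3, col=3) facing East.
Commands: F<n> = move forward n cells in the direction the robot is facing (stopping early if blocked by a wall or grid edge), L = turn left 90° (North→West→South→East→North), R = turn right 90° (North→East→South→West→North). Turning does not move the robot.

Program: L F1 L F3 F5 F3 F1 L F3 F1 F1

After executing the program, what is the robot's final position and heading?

Answer: Final position: (row=7, col=0), facing South

Derivation:
Start: (row=3, col=3), facing East
  L: turn left, now facing North
  F1: move forward 1, now at (row=2, col=3)
  L: turn left, now facing West
  F3: move forward 3, now at (row=2, col=0)
  F5: move forward 0/5 (blocked), now at (row=2, col=0)
  F3: move forward 0/3 (blocked), now at (row=2, col=0)
  F1: move forward 0/1 (blocked), now at (row=2, col=0)
  L: turn left, now facing South
  F3: move forward 3, now at (row=5, col=0)
  F1: move forward 1, now at (row=6, col=0)
  F1: move forward 1, now at (row=7, col=0)
Final: (row=7, col=0), facing South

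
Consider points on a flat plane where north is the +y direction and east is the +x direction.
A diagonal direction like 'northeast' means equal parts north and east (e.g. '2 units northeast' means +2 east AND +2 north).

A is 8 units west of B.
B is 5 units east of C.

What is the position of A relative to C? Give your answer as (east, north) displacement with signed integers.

Answer: A is at (east=-3, north=0) relative to C.

Derivation:
Place C at the origin (east=0, north=0).
  B is 5 units east of C: delta (east=+5, north=+0); B at (east=5, north=0).
  A is 8 units west of B: delta (east=-8, north=+0); A at (east=-3, north=0).
Therefore A relative to C: (east=-3, north=0).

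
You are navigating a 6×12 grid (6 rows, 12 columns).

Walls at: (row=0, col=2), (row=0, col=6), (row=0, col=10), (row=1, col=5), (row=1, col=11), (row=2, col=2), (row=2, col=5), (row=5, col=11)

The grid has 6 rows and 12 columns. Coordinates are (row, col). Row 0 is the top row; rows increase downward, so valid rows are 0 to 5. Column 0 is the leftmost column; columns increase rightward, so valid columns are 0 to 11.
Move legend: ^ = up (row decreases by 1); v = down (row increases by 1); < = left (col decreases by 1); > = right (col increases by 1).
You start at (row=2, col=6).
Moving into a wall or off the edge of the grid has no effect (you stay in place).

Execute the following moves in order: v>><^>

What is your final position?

Start: (row=2, col=6)
  v (down): (row=2, col=6) -> (row=3, col=6)
  > (right): (row=3, col=6) -> (row=3, col=7)
  > (right): (row=3, col=7) -> (row=3, col=8)
  < (left): (row=3, col=8) -> (row=3, col=7)
  ^ (up): (row=3, col=7) -> (row=2, col=7)
  > (right): (row=2, col=7) -> (row=2, col=8)
Final: (row=2, col=8)

Answer: Final position: (row=2, col=8)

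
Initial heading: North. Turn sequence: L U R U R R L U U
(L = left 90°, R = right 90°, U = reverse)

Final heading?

Start: North
  L (left (90° counter-clockwise)) -> West
  U (U-turn (180°)) -> East
  R (right (90° clockwise)) -> South
  U (U-turn (180°)) -> North
  R (right (90° clockwise)) -> East
  R (right (90° clockwise)) -> South
  L (left (90° counter-clockwise)) -> East
  U (U-turn (180°)) -> West
  U (U-turn (180°)) -> East
Final: East

Answer: Final heading: East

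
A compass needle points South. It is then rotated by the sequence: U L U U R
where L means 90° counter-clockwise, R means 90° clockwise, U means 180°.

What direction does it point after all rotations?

Start: South
  U (U-turn (180°)) -> North
  L (left (90° counter-clockwise)) -> West
  U (U-turn (180°)) -> East
  U (U-turn (180°)) -> West
  R (right (90° clockwise)) -> North
Final: North

Answer: Final heading: North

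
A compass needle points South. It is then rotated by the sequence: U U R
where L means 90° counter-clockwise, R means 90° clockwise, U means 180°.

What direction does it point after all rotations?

Answer: Final heading: West

Derivation:
Start: South
  U (U-turn (180°)) -> North
  U (U-turn (180°)) -> South
  R (right (90° clockwise)) -> West
Final: West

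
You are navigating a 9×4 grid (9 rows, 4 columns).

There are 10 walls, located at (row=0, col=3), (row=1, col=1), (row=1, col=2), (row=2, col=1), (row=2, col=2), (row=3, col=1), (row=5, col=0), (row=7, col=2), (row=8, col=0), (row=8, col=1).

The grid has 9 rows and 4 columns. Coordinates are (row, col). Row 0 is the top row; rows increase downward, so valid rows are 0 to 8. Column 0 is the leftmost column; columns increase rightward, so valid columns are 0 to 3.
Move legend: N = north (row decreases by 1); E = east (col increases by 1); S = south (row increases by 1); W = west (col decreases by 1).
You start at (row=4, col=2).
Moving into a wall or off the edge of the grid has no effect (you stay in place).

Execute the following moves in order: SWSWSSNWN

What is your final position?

Start: (row=4, col=2)
  S (south): (row=4, col=2) -> (row=5, col=2)
  W (west): (row=5, col=2) -> (row=5, col=1)
  S (south): (row=5, col=1) -> (row=6, col=1)
  W (west): (row=6, col=1) -> (row=6, col=0)
  S (south): (row=6, col=0) -> (row=7, col=0)
  S (south): blocked, stay at (row=7, col=0)
  N (north): (row=7, col=0) -> (row=6, col=0)
  W (west): blocked, stay at (row=6, col=0)
  N (north): blocked, stay at (row=6, col=0)
Final: (row=6, col=0)

Answer: Final position: (row=6, col=0)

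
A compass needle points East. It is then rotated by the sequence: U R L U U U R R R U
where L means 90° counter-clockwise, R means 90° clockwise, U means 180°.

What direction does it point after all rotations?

Start: East
  U (U-turn (180°)) -> West
  R (right (90° clockwise)) -> North
  L (left (90° counter-clockwise)) -> West
  U (U-turn (180°)) -> East
  U (U-turn (180°)) -> West
  U (U-turn (180°)) -> East
  R (right (90° clockwise)) -> South
  R (right (90° clockwise)) -> West
  R (right (90° clockwise)) -> North
  U (U-turn (180°)) -> South
Final: South

Answer: Final heading: South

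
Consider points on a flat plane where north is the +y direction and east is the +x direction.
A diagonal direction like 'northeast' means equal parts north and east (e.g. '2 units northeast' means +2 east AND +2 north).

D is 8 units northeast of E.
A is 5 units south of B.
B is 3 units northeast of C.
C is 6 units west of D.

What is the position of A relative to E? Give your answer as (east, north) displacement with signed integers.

Place E at the origin (east=0, north=0).
  D is 8 units northeast of E: delta (east=+8, north=+8); D at (east=8, north=8).
  C is 6 units west of D: delta (east=-6, north=+0); C at (east=2, north=8).
  B is 3 units northeast of C: delta (east=+3, north=+3); B at (east=5, north=11).
  A is 5 units south of B: delta (east=+0, north=-5); A at (east=5, north=6).
Therefore A relative to E: (east=5, north=6).

Answer: A is at (east=5, north=6) relative to E.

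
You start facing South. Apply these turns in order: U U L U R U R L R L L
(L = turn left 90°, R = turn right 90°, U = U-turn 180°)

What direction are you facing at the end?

Start: South
  U (U-turn (180°)) -> North
  U (U-turn (180°)) -> South
  L (left (90° counter-clockwise)) -> East
  U (U-turn (180°)) -> West
  R (right (90° clockwise)) -> North
  U (U-turn (180°)) -> South
  R (right (90° clockwise)) -> West
  L (left (90° counter-clockwise)) -> South
  R (right (90° clockwise)) -> West
  L (left (90° counter-clockwise)) -> South
  L (left (90° counter-clockwise)) -> East
Final: East

Answer: Final heading: East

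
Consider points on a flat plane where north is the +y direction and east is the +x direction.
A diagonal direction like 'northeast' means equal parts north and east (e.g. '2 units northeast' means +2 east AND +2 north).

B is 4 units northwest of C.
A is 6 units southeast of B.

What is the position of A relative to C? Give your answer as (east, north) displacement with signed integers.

Answer: A is at (east=2, north=-2) relative to C.

Derivation:
Place C at the origin (east=0, north=0).
  B is 4 units northwest of C: delta (east=-4, north=+4); B at (east=-4, north=4).
  A is 6 units southeast of B: delta (east=+6, north=-6); A at (east=2, north=-2).
Therefore A relative to C: (east=2, north=-2).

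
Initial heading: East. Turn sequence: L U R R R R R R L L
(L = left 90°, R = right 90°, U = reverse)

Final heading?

Start: East
  L (left (90° counter-clockwise)) -> North
  U (U-turn (180°)) -> South
  R (right (90° clockwise)) -> West
  R (right (90° clockwise)) -> North
  R (right (90° clockwise)) -> East
  R (right (90° clockwise)) -> South
  R (right (90° clockwise)) -> West
  R (right (90° clockwise)) -> North
  L (left (90° counter-clockwise)) -> West
  L (left (90° counter-clockwise)) -> South
Final: South

Answer: Final heading: South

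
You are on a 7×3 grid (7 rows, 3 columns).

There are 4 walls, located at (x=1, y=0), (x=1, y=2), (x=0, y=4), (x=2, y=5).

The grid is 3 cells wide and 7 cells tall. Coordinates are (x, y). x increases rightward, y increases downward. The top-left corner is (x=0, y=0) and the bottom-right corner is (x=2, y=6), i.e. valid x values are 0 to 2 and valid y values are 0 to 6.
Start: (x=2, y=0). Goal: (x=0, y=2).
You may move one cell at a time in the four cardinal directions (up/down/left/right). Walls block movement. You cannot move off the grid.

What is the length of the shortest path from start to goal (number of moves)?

BFS from (x=2, y=0) until reaching (x=0, y=2):
  Distance 0: (x=2, y=0)
  Distance 1: (x=2, y=1)
  Distance 2: (x=1, y=1), (x=2, y=2)
  Distance 3: (x=0, y=1), (x=2, y=3)
  Distance 4: (x=0, y=0), (x=0, y=2), (x=1, y=3), (x=2, y=4)  <- goal reached here
One shortest path (4 moves): (x=2, y=0) -> (x=2, y=1) -> (x=1, y=1) -> (x=0, y=1) -> (x=0, y=2)

Answer: Shortest path length: 4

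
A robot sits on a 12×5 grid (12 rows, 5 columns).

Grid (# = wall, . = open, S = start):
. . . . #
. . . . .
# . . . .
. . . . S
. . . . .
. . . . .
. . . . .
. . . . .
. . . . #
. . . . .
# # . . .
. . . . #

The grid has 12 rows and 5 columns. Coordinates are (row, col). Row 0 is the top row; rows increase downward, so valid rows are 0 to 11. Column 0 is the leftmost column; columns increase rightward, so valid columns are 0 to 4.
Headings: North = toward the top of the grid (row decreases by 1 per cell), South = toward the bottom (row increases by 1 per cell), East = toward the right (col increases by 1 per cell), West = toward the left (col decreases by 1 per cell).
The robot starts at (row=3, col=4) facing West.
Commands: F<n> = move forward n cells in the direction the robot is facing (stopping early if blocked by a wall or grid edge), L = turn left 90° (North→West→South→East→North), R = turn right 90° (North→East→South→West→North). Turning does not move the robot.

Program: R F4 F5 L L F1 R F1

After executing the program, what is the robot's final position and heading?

Answer: Final position: (row=2, col=3), facing West

Derivation:
Start: (row=3, col=4), facing West
  R: turn right, now facing North
  F4: move forward 2/4 (blocked), now at (row=1, col=4)
  F5: move forward 0/5 (blocked), now at (row=1, col=4)
  L: turn left, now facing West
  L: turn left, now facing South
  F1: move forward 1, now at (row=2, col=4)
  R: turn right, now facing West
  F1: move forward 1, now at (row=2, col=3)
Final: (row=2, col=3), facing West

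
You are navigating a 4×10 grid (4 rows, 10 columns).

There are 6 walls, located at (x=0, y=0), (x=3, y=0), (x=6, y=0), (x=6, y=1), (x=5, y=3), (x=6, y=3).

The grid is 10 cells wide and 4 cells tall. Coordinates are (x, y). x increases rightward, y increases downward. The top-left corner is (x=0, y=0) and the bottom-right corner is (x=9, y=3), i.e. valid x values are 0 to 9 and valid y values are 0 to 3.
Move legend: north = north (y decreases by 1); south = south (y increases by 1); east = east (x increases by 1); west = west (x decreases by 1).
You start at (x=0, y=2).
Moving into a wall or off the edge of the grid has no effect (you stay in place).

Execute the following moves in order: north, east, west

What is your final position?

Start: (x=0, y=2)
  north (north): (x=0, y=2) -> (x=0, y=1)
  east (east): (x=0, y=1) -> (x=1, y=1)
  west (west): (x=1, y=1) -> (x=0, y=1)
Final: (x=0, y=1)

Answer: Final position: (x=0, y=1)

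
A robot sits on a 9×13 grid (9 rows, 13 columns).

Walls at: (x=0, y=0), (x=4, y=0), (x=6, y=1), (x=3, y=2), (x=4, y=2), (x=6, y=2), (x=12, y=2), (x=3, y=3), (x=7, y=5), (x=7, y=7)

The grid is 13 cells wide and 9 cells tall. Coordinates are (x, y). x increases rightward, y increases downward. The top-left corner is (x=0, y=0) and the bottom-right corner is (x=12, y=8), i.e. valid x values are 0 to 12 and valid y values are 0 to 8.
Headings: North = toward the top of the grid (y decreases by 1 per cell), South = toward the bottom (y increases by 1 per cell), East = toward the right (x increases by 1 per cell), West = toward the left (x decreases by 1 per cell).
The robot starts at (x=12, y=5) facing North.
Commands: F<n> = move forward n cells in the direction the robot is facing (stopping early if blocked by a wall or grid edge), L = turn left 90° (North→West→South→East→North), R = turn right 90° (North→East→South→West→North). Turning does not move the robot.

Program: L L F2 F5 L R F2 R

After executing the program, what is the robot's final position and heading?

Answer: Final position: (x=12, y=8), facing West

Derivation:
Start: (x=12, y=5), facing North
  L: turn left, now facing West
  L: turn left, now facing South
  F2: move forward 2, now at (x=12, y=7)
  F5: move forward 1/5 (blocked), now at (x=12, y=8)
  L: turn left, now facing East
  R: turn right, now facing South
  F2: move forward 0/2 (blocked), now at (x=12, y=8)
  R: turn right, now facing West
Final: (x=12, y=8), facing West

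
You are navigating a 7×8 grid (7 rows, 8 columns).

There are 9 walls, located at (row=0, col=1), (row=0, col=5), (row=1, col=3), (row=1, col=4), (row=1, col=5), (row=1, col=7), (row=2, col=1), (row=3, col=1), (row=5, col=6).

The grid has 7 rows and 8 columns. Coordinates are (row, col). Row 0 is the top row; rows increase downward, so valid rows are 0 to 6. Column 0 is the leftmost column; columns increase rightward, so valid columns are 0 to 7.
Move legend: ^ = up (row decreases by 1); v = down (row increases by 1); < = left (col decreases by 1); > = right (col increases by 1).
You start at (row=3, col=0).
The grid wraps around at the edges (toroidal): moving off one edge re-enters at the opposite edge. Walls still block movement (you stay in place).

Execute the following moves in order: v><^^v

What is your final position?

Answer: Final position: (row=3, col=0)

Derivation:
Start: (row=3, col=0)
  v (down): (row=3, col=0) -> (row=4, col=0)
  > (right): (row=4, col=0) -> (row=4, col=1)
  < (left): (row=4, col=1) -> (row=4, col=0)
  ^ (up): (row=4, col=0) -> (row=3, col=0)
  ^ (up): (row=3, col=0) -> (row=2, col=0)
  v (down): (row=2, col=0) -> (row=3, col=0)
Final: (row=3, col=0)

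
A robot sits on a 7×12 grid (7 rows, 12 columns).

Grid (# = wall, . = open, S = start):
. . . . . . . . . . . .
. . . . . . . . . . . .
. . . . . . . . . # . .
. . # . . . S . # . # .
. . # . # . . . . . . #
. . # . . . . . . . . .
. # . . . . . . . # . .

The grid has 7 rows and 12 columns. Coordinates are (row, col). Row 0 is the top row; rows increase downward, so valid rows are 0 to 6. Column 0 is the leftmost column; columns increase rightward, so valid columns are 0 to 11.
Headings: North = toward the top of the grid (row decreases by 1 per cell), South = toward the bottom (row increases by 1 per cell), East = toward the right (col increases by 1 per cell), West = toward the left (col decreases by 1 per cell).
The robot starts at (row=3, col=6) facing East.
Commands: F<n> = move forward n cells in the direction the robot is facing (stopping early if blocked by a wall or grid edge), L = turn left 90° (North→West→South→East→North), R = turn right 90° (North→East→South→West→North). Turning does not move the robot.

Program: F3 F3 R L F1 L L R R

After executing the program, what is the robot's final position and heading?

Answer: Final position: (row=3, col=7), facing East

Derivation:
Start: (row=3, col=6), facing East
  F3: move forward 1/3 (blocked), now at (row=3, col=7)
  F3: move forward 0/3 (blocked), now at (row=3, col=7)
  R: turn right, now facing South
  L: turn left, now facing East
  F1: move forward 0/1 (blocked), now at (row=3, col=7)
  L: turn left, now facing North
  L: turn left, now facing West
  R: turn right, now facing North
  R: turn right, now facing East
Final: (row=3, col=7), facing East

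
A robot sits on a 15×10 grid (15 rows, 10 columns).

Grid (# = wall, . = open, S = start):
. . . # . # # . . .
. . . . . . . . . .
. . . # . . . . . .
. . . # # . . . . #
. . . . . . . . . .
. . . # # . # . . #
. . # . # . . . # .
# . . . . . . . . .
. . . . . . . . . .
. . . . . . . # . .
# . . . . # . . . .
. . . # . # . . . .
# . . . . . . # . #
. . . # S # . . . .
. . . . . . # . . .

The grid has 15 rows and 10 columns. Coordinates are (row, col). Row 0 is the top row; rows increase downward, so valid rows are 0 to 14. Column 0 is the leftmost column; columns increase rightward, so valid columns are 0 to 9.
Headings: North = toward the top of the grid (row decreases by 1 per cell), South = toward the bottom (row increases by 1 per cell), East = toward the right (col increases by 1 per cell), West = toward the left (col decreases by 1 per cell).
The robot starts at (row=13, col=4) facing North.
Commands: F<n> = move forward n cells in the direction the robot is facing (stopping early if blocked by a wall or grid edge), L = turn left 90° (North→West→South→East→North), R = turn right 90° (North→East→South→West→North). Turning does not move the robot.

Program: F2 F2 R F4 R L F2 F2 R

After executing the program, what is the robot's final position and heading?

Start: (row=13, col=4), facing North
  F2: move forward 2, now at (row=11, col=4)
  F2: move forward 2, now at (row=9, col=4)
  R: turn right, now facing East
  F4: move forward 2/4 (blocked), now at (row=9, col=6)
  R: turn right, now facing South
  L: turn left, now facing East
  F2: move forward 0/2 (blocked), now at (row=9, col=6)
  F2: move forward 0/2 (blocked), now at (row=9, col=6)
  R: turn right, now facing South
Final: (row=9, col=6), facing South

Answer: Final position: (row=9, col=6), facing South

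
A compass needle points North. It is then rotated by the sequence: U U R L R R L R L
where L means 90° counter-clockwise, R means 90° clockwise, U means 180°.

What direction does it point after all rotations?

Answer: Final heading: East

Derivation:
Start: North
  U (U-turn (180°)) -> South
  U (U-turn (180°)) -> North
  R (right (90° clockwise)) -> East
  L (left (90° counter-clockwise)) -> North
  R (right (90° clockwise)) -> East
  R (right (90° clockwise)) -> South
  L (left (90° counter-clockwise)) -> East
  R (right (90° clockwise)) -> South
  L (left (90° counter-clockwise)) -> East
Final: East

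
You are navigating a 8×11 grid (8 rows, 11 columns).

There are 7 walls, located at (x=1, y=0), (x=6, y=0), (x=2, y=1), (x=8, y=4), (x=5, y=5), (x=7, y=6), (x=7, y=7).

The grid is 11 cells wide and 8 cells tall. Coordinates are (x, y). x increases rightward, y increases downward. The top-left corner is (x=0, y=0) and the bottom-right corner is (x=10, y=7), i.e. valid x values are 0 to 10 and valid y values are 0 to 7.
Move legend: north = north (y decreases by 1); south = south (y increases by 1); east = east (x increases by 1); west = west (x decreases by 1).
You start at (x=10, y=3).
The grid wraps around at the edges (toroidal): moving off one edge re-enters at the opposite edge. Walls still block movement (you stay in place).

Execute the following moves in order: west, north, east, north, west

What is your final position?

Answer: Final position: (x=9, y=1)

Derivation:
Start: (x=10, y=3)
  west (west): (x=10, y=3) -> (x=9, y=3)
  north (north): (x=9, y=3) -> (x=9, y=2)
  east (east): (x=9, y=2) -> (x=10, y=2)
  north (north): (x=10, y=2) -> (x=10, y=1)
  west (west): (x=10, y=1) -> (x=9, y=1)
Final: (x=9, y=1)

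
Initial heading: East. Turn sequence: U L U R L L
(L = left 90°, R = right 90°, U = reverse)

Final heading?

Start: East
  U (U-turn (180°)) -> West
  L (left (90° counter-clockwise)) -> South
  U (U-turn (180°)) -> North
  R (right (90° clockwise)) -> East
  L (left (90° counter-clockwise)) -> North
  L (left (90° counter-clockwise)) -> West
Final: West

Answer: Final heading: West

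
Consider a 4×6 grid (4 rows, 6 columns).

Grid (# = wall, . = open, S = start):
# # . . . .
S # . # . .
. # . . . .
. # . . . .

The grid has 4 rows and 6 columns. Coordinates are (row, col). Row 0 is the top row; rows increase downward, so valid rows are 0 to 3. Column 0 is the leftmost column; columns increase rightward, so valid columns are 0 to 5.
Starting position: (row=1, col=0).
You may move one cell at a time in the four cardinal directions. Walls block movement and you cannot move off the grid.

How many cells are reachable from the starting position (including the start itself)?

BFS flood-fill from (row=1, col=0):
  Distance 0: (row=1, col=0)
  Distance 1: (row=2, col=0)
  Distance 2: (row=3, col=0)
Total reachable: 3 (grid has 18 open cells total)

Answer: Reachable cells: 3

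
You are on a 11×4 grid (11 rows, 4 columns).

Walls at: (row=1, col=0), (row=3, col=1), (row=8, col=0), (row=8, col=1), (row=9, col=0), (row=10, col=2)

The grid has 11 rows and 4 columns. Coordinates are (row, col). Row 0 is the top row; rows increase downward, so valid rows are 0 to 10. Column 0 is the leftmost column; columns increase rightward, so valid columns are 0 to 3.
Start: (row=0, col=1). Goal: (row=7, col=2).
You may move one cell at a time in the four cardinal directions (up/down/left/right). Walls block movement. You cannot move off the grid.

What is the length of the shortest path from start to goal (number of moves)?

BFS from (row=0, col=1) until reaching (row=7, col=2):
  Distance 0: (row=0, col=1)
  Distance 1: (row=0, col=0), (row=0, col=2), (row=1, col=1)
  Distance 2: (row=0, col=3), (row=1, col=2), (row=2, col=1)
  Distance 3: (row=1, col=3), (row=2, col=0), (row=2, col=2)
  Distance 4: (row=2, col=3), (row=3, col=0), (row=3, col=2)
  Distance 5: (row=3, col=3), (row=4, col=0), (row=4, col=2)
  Distance 6: (row=4, col=1), (row=4, col=3), (row=5, col=0), (row=5, col=2)
  Distance 7: (row=5, col=1), (row=5, col=3), (row=6, col=0), (row=6, col=2)
  Distance 8: (row=6, col=1), (row=6, col=3), (row=7, col=0), (row=7, col=2)  <- goal reached here
One shortest path (8 moves): (row=0, col=1) -> (row=0, col=2) -> (row=1, col=2) -> (row=2, col=2) -> (row=3, col=2) -> (row=4, col=2) -> (row=5, col=2) -> (row=6, col=2) -> (row=7, col=2)

Answer: Shortest path length: 8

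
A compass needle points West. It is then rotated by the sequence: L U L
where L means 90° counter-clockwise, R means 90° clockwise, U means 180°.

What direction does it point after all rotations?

Answer: Final heading: West

Derivation:
Start: West
  L (left (90° counter-clockwise)) -> South
  U (U-turn (180°)) -> North
  L (left (90° counter-clockwise)) -> West
Final: West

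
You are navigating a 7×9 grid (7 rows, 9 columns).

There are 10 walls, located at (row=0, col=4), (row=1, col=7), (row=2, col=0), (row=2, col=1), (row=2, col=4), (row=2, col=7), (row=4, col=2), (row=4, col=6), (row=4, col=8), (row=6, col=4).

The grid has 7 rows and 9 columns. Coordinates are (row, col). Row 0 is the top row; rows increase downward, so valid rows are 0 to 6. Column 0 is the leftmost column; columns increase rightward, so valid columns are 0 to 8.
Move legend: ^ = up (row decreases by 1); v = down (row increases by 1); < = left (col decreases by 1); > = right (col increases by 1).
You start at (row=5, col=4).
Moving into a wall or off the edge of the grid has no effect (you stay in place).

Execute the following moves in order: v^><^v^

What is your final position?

Answer: Final position: (row=3, col=4)

Derivation:
Start: (row=5, col=4)
  v (down): blocked, stay at (row=5, col=4)
  ^ (up): (row=5, col=4) -> (row=4, col=4)
  > (right): (row=4, col=4) -> (row=4, col=5)
  < (left): (row=4, col=5) -> (row=4, col=4)
  ^ (up): (row=4, col=4) -> (row=3, col=4)
  v (down): (row=3, col=4) -> (row=4, col=4)
  ^ (up): (row=4, col=4) -> (row=3, col=4)
Final: (row=3, col=4)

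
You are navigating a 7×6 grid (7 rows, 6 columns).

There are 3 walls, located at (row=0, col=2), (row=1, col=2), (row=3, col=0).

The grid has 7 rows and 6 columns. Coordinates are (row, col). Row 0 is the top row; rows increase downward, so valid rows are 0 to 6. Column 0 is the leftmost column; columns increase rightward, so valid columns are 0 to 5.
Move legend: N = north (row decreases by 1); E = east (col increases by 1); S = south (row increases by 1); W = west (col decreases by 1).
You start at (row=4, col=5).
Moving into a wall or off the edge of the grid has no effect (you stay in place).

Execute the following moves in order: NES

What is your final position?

Start: (row=4, col=5)
  N (north): (row=4, col=5) -> (row=3, col=5)
  E (east): blocked, stay at (row=3, col=5)
  S (south): (row=3, col=5) -> (row=4, col=5)
Final: (row=4, col=5)

Answer: Final position: (row=4, col=5)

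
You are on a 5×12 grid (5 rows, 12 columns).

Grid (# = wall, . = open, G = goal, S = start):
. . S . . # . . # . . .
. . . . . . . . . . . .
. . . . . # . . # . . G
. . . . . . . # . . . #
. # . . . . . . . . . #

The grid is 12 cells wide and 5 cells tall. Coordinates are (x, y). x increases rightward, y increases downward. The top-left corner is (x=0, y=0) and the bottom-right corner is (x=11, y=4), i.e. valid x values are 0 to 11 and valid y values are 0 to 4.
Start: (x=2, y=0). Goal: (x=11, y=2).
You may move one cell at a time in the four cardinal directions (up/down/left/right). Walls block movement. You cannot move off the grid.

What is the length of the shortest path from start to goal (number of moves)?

BFS from (x=2, y=0) until reaching (x=11, y=2):
  Distance 0: (x=2, y=0)
  Distance 1: (x=1, y=0), (x=3, y=0), (x=2, y=1)
  Distance 2: (x=0, y=0), (x=4, y=0), (x=1, y=1), (x=3, y=1), (x=2, y=2)
  Distance 3: (x=0, y=1), (x=4, y=1), (x=1, y=2), (x=3, y=2), (x=2, y=3)
  Distance 4: (x=5, y=1), (x=0, y=2), (x=4, y=2), (x=1, y=3), (x=3, y=3), (x=2, y=4)
  Distance 5: (x=6, y=1), (x=0, y=3), (x=4, y=3), (x=3, y=4)
  Distance 6: (x=6, y=0), (x=7, y=1), (x=6, y=2), (x=5, y=3), (x=0, y=4), (x=4, y=4)
  Distance 7: (x=7, y=0), (x=8, y=1), (x=7, y=2), (x=6, y=3), (x=5, y=4)
  Distance 8: (x=9, y=1), (x=6, y=4)
  Distance 9: (x=9, y=0), (x=10, y=1), (x=9, y=2), (x=7, y=4)
  Distance 10: (x=10, y=0), (x=11, y=1), (x=10, y=2), (x=9, y=3), (x=8, y=4)
  Distance 11: (x=11, y=0), (x=11, y=2), (x=8, y=3), (x=10, y=3), (x=9, y=4)  <- goal reached here
One shortest path (11 moves): (x=2, y=0) -> (x=3, y=0) -> (x=4, y=0) -> (x=4, y=1) -> (x=5, y=1) -> (x=6, y=1) -> (x=7, y=1) -> (x=8, y=1) -> (x=9, y=1) -> (x=10, y=1) -> (x=11, y=1) -> (x=11, y=2)

Answer: Shortest path length: 11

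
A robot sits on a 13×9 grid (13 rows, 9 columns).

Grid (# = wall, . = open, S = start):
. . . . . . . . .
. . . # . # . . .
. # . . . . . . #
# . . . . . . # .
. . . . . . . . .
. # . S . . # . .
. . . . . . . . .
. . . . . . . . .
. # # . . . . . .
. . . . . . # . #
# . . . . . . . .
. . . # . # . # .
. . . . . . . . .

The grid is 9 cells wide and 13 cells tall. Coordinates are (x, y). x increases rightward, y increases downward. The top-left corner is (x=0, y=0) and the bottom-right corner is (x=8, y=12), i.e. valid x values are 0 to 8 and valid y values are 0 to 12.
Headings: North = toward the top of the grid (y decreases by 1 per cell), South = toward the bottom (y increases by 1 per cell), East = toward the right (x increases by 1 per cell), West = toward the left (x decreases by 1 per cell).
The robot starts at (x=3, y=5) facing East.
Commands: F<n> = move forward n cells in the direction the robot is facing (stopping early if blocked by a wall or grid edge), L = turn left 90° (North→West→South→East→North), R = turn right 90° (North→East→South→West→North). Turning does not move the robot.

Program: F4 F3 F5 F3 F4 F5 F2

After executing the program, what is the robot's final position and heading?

Start: (x=3, y=5), facing East
  F4: move forward 2/4 (blocked), now at (x=5, y=5)
  F3: move forward 0/3 (blocked), now at (x=5, y=5)
  F5: move forward 0/5 (blocked), now at (x=5, y=5)
  F3: move forward 0/3 (blocked), now at (x=5, y=5)
  F4: move forward 0/4 (blocked), now at (x=5, y=5)
  F5: move forward 0/5 (blocked), now at (x=5, y=5)
  F2: move forward 0/2 (blocked), now at (x=5, y=5)
Final: (x=5, y=5), facing East

Answer: Final position: (x=5, y=5), facing East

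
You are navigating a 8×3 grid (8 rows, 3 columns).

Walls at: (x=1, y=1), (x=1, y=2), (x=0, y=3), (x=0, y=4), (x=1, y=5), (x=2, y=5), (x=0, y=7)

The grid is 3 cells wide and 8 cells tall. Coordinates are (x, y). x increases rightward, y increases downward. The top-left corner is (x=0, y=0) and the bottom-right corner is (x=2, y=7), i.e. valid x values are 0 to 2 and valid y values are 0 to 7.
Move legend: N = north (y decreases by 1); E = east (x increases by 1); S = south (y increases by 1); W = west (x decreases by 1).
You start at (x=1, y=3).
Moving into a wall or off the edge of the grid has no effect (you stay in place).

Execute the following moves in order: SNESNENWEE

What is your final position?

Answer: Final position: (x=2, y=2)

Derivation:
Start: (x=1, y=3)
  S (south): (x=1, y=3) -> (x=1, y=4)
  N (north): (x=1, y=4) -> (x=1, y=3)
  E (east): (x=1, y=3) -> (x=2, y=3)
  S (south): (x=2, y=3) -> (x=2, y=4)
  N (north): (x=2, y=4) -> (x=2, y=3)
  E (east): blocked, stay at (x=2, y=3)
  N (north): (x=2, y=3) -> (x=2, y=2)
  W (west): blocked, stay at (x=2, y=2)
  E (east): blocked, stay at (x=2, y=2)
  E (east): blocked, stay at (x=2, y=2)
Final: (x=2, y=2)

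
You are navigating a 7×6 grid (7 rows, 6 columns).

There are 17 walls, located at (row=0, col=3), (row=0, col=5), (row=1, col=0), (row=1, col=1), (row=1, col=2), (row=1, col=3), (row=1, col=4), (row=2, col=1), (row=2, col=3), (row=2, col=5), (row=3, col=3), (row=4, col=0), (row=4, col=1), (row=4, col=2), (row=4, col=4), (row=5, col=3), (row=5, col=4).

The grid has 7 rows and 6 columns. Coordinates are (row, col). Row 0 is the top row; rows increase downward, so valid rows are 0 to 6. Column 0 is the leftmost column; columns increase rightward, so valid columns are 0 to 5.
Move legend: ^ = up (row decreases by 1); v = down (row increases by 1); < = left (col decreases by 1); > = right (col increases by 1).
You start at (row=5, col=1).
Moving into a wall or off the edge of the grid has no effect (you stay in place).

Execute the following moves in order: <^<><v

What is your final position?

Answer: Final position: (row=6, col=0)

Derivation:
Start: (row=5, col=1)
  < (left): (row=5, col=1) -> (row=5, col=0)
  ^ (up): blocked, stay at (row=5, col=0)
  < (left): blocked, stay at (row=5, col=0)
  > (right): (row=5, col=0) -> (row=5, col=1)
  < (left): (row=5, col=1) -> (row=5, col=0)
  v (down): (row=5, col=0) -> (row=6, col=0)
Final: (row=6, col=0)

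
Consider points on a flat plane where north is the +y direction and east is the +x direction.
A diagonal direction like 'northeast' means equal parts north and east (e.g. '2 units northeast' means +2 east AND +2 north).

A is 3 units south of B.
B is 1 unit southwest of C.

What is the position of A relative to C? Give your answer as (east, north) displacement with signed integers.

Place C at the origin (east=0, north=0).
  B is 1 unit southwest of C: delta (east=-1, north=-1); B at (east=-1, north=-1).
  A is 3 units south of B: delta (east=+0, north=-3); A at (east=-1, north=-4).
Therefore A relative to C: (east=-1, north=-4).

Answer: A is at (east=-1, north=-4) relative to C.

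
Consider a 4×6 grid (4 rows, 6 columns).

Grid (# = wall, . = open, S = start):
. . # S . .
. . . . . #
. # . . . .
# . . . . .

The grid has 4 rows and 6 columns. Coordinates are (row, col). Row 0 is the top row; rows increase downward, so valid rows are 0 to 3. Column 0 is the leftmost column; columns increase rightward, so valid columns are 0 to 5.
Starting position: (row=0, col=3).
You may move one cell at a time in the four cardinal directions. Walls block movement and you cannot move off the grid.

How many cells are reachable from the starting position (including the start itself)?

BFS flood-fill from (row=0, col=3):
  Distance 0: (row=0, col=3)
  Distance 1: (row=0, col=4), (row=1, col=3)
  Distance 2: (row=0, col=5), (row=1, col=2), (row=1, col=4), (row=2, col=3)
  Distance 3: (row=1, col=1), (row=2, col=2), (row=2, col=4), (row=3, col=3)
  Distance 4: (row=0, col=1), (row=1, col=0), (row=2, col=5), (row=3, col=2), (row=3, col=4)
  Distance 5: (row=0, col=0), (row=2, col=0), (row=3, col=1), (row=3, col=5)
Total reachable: 20 (grid has 20 open cells total)

Answer: Reachable cells: 20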